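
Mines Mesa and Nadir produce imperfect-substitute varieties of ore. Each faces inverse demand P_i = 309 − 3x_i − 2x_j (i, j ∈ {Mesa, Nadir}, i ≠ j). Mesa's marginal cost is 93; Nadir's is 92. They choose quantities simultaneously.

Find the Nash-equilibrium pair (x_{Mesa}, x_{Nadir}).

26.9375, 27.1875

Mine Mesa's profit: π = x_{Mesa}(309 − 3x_{Mesa} − 2x_{Nadir}) − 93x_{Mesa}.
∂π/∂x_{Mesa} = 216 − 6x_{Mesa} − 2x_{Nadir} = 0 ⇒ x_{Mesa} = 36 − (1/3)x_{Nadir}.
Similarly x_{Nadir} = 217/6 − (1/3)x_{Mesa}.
Solving the two reaction functions simultaneously: (1 − (−1/3)(−1/3))x_{Mesa} = 36 − (1/3)·(217/6), so (8/9)x_{Mesa} = 431/18 and x_{Mesa} = 26.9375.
Then x_{Nadir} = 217/6 − (1/3)·26.9375 = 27.1875.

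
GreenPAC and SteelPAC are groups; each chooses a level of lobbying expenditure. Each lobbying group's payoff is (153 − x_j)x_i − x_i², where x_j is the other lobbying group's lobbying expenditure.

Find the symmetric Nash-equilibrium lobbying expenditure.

51

GreenPAC's payoff is (153 − x_S)x_G − x_G².
∂π/∂x_G = 153 − x_S − 2x_G = 0, so x_G = 76.5 − 0.5x_S.
The game is symmetric, so in equilibrium x_S = x_G: the reaction function gives 1.5x_G = 76.5, hence x_G = 51.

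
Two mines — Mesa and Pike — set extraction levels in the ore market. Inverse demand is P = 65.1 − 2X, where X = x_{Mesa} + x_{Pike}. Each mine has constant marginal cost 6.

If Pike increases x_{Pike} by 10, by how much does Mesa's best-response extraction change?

Mine Mesa's profit: π = x_{Mesa}(65.1 − 2(x_{Mesa} + x_{Pike})) − 6x_{Mesa}.
∂π/∂x_{Mesa} = 59.1 − 4x_{Mesa} − 2x_{Pike} = 0, so x_{Mesa} = 14.775 − 0.5x_{Pike}.
The reaction-function slope is −0.5, so a 10-unit rise in x_{Pike} moves x_{Mesa} by −0.5 × 10 = −5. Mesa's best response falls — the actions are strategic substitutes.

-5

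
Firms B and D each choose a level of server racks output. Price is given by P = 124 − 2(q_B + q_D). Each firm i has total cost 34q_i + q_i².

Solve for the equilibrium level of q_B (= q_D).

Firm B's profit: π = q_B(124 − 2(q_B + q_D)) − 34q_B − q_B².
∂π/∂q_B = 90 − 6q_B − 2q_D = 0, so q_B = 15 − (1/3)q_D.
By symmetry q_D = q_B; substituting into the reaction function, (4/3)q_B = 15 and q_B = 11.25.

11.25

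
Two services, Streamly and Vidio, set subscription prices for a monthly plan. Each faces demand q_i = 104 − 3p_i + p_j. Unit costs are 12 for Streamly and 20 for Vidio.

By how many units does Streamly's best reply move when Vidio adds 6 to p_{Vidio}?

1

Streamly's profit: π = (p_{Streamly} − 12)(104 − 3p_{Streamly} + p_{Vidio}).
∂π/∂p_{Streamly} = 140 − 6p_{Streamly} + p_{Vidio} = 0 ⇒ p_{Streamly} = 70/3 + (1/6)p_{Vidio}.
The reaction-function slope is 1/6, so a 6-unit rise in p_{Vidio} moves p_{Streamly} by 1/6 × 6 = 1. Streamly's best response rises — the actions are strategic complements.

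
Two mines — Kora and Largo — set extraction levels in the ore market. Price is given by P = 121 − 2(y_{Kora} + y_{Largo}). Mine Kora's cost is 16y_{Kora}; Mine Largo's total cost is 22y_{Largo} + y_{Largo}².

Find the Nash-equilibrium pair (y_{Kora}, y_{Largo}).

21.6, 9.3

Mine Kora's profit: π = y_{Kora}(121 − 2(y_{Kora} + y_{Largo})) − 16y_{Kora}.
∂π/∂y_{Kora} = 105 − 4y_{Kora} − 2y_{Largo} = 0, so y_{Kora} = 26.25 − 0.5y_{Largo}.
For Largo: ∂π/∂y_{Largo} = 99 − 6y_{Largo} − 2y_{Kora} = 0 ⇒ y_{Largo} = 16.5 − (1/3)y_{Kora}.
Substituting the second reaction function into the first: y_{Kora} = 26.25 − 0.5(16.5 − (1/3)y_{Kora}), which gives (5/6)y_{Kora} = 18 ⇒ y_{Kora} = 21.6.
Then y_{Largo} = 16.5 − (1/3)·21.6 = 9.3.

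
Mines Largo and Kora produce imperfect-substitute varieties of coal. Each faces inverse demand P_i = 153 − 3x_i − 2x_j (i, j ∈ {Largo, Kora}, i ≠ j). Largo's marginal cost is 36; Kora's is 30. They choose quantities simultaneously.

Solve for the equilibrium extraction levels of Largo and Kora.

14.25, 15.75

Mine Largo's profit: π = x_{Largo}(153 − 3x_{Largo} − 2x_{Kora}) − 36x_{Largo}.
∂π/∂x_{Largo} = 117 − 6x_{Largo} − 2x_{Kora} = 0 ⇒ x_{Largo} = 19.5 − (1/3)x_{Kora}.
Similarly x_{Kora} = 20.5 − (1/3)x_{Largo}.
Plugging x_{Kora} into Largo's best response: x_{Largo} = 19.5 − (1/3)(20.5 − (1/3)x_{Largo}) ⇒ (8/9)x_{Largo} = 38/3, so x_{Largo} = 14.25.
Then x_{Kora} = 20.5 − (1/3)·14.25 = 15.75.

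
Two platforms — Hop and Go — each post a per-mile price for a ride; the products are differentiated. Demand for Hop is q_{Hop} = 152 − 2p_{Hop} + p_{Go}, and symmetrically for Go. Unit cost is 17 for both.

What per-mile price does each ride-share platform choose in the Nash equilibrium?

62

Hop's profit: π = (p_{Hop} − 17)(152 − 2p_{Hop} + p_{Go}).
∂π/∂p_{Hop} = 186 − 4p_{Hop} + p_{Go} = 0 ⇒ p_{Hop} = 46.5 + 0.25p_{Go}.
By symmetry p_{Go} = p_{Hop}; substituting into the reaction function, 0.75p_{Hop} = 46.5 and p_{Hop} = 62.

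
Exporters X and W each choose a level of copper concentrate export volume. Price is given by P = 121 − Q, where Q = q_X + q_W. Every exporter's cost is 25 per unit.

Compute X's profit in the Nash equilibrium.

Exporter X's profit: π = q_X(121 − (q_X + q_W)) − 25q_X.
∂π/∂q_X = 96 − 2q_X − q_W = 0, so q_X = 48 − 0.5q_W.
By symmetry q_W = q_X; substituting into the reaction function, 1.5q_X = 48 and q_X = 32.
Price P = 121 − 64 = 57.
X's profit: (57 − 25)·32 = 1024.

1024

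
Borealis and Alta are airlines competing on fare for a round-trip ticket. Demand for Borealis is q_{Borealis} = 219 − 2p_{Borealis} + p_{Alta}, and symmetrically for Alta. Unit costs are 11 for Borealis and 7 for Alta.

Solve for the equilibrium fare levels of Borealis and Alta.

79.8, 78.2

Borealis's profit: π = (p_{Borealis} − 11)(219 − 2p_{Borealis} + p_{Alta}).
∂π/∂p_{Borealis} = 241 − 4p_{Borealis} + p_{Alta} = 0 ⇒ p_{Borealis} = 60.25 + 0.25p_{Alta}.
Similarly p_{Alta} = 58.25 + 0.25p_{Borealis}.
Plugging p_{Alta} into Borealis's best response: p_{Borealis} = 60.25 + 0.25(58.25 + 0.25p_{Borealis}) ⇒ 0.9375p_{Borealis} = 74.8125, so p_{Borealis} = 79.8.
Then p_{Alta} = 58.25 + 0.25·79.8 = 78.2.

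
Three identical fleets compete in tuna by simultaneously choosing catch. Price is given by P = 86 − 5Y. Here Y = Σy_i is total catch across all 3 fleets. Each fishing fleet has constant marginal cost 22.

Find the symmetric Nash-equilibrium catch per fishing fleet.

3.2

A representative fishing fleet's profit is π_i = y_i(86 − 5Y) − 22y_i, with Y = y_i + Σ_{j≠i} y_j.
First-order condition: 64 − 10y_i − 5Σ_{j≠i} y_j = 0.
In a symmetric equilibrium every fishing fleet chooses the same y, so Σ_{j≠i} y_j = 2y. The condition becomes 64 − 20y = 0, giving y = 64/20 = 3.2.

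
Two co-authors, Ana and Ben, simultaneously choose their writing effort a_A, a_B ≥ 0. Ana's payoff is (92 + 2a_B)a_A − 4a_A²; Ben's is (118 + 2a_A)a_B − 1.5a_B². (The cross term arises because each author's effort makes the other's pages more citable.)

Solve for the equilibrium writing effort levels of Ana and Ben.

25.6, 56.4

Expanding Ana's payoff: 92a_A + 2a_Ba_A − 4a_A².
∂π/∂a_A = 92 + 2a_B − 8a_A = 0, so a_A = 11.5 + 0.25a_B.
Likewise for Ben: a_B = 118/3 + (2/3)a_A.
Plugging a_B into Ana's best response: a_A = 11.5 + 0.25(118/3 + (2/3)a_A) ⇒ (5/6)a_A = 64/3, so a_A = 25.6.
Then a_B = 118/3 + (2/3)·25.6 = 56.4.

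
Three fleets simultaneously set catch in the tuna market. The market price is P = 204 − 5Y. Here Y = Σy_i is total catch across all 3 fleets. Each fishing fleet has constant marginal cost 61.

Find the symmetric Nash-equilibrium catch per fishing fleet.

A representative fishing fleet's profit is π_i = y_i(204 − 5Y) − 61y_i, with Y = y_i + Σ_{j≠i} y_j.
First-order condition: 143 − 10y_i − 5Σ_{j≠i} y_j = 0.
With identical fishing fleets, set every y_j = y: then 143 − 10y − 10y = 0, i.e. y = 143/20 = 7.15.

7.15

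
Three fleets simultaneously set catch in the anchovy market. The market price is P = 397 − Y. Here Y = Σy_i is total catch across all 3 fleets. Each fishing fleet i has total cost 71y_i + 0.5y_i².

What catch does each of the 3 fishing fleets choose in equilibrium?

65.2

A representative fishing fleet's profit is π_i = y_i(397 − Y) − 71y_i − 0.5y_i², with Y = y_i + Σ_{j≠i} y_j.
First-order condition: 326 − 3y_i − Σ_{j≠i} y_j = 0.
In a symmetric equilibrium every fishing fleet chooses the same y, so Σ_{j≠i} y_j = 2y. The condition becomes 326 − 5y = 0, giving y = 326/5 = 65.2.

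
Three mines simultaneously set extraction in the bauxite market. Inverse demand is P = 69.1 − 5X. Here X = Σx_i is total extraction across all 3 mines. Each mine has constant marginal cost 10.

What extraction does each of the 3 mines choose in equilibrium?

2.955

A representative mine's profit is π_i = x_i(69.1 − 5X) − 10x_i, with X = x_i + Σ_{j≠i} x_j.
First-order condition: 59.1 − 10x_i − 5Σ_{j≠i} x_j = 0.
With identical mines, set every x_j = x: then 59.1 − 10x − 10x = 0, i.e. x = 59.1/20 = 2.955.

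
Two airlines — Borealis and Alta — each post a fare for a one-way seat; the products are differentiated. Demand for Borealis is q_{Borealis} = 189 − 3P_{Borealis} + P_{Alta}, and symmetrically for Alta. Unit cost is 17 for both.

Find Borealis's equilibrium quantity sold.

93

Borealis's profit: π = (P_{Borealis} − 17)(189 − 3P_{Borealis} + P_{Alta}).
∂π/∂P_{Borealis} = 240 − 6P_{Borealis} + P_{Alta} = 0 ⇒ P_{Borealis} = 40 + (1/6)P_{Alta}.
The game is symmetric, so in equilibrium P_{Alta} = P_{Borealis}: the reaction function gives (5/6)P_{Borealis} = 40, hence P_{Borealis} = 48.
q_{Borealis} = 189 − 3·48 + 48 = 93.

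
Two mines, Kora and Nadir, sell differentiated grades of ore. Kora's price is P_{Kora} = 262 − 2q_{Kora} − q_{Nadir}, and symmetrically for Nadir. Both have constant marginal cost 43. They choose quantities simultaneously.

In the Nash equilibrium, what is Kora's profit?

Mine Kora's profit: π = q_{Kora}(262 − 2q_{Kora} − q_{Nadir}) − 43q_{Kora}.
∂π/∂q_{Kora} = 219 − 4q_{Kora} − q_{Nadir} = 0 ⇒ q_{Kora} = 54.75 − 0.25q_{Nadir}.
Setting q_{Kora} = q_{Nadir} in the reaction function: q_{Kora} = 54.75 − 0.25q_{Kora}, so q_{Kora} = 54.75 / 1.25 = 43.8.
P_{Kora} = 262 − 2·43.8 − 43.8 = 130.6.
Profit = (130.6 − 43)·43.8 = 3836.88.

3836.88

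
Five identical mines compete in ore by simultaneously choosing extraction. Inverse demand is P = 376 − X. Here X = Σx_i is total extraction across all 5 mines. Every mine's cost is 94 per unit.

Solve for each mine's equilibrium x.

A representative mine's profit is π_i = x_i(376 − X) − 94x_i, with X = x_i + Σ_{j≠i} x_j.
First-order condition: 282 − 2x_i − Σ_{j≠i} x_j = 0.
With identical mines, set every x_j = x: then 282 − 2x − 4x = 0, i.e. x = 282/6 = 47.

47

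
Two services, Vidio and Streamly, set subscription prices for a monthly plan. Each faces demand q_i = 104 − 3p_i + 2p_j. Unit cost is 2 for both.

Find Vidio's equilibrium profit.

1950.75

Vidio's profit: π = (p_{Vidio} − 2)(104 − 3p_{Vidio} + 2p_{Streamly}).
∂π/∂p_{Vidio} = 110 − 6p_{Vidio} + 2p_{Streamly} = 0 ⇒ p_{Vidio} = 55/3 + (1/3)p_{Streamly}.
The game is symmetric, so in equilibrium p_{Streamly} = p_{Vidio}: the reaction function gives (2/3)p_{Vidio} = 55/3, hence p_{Vidio} = 27.5.
q_{Vidio} = 104 − 3·27.5 + 2·27.5 = 76.5.
Profit = (27.5 − 2)·76.5 = 1950.75.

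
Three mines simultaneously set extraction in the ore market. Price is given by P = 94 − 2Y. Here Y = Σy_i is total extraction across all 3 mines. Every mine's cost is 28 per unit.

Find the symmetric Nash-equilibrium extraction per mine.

A representative mine's profit is π_i = y_i(94 − 2Y) − 28y_i, with Y = y_i + Σ_{j≠i} y_j.
First-order condition: 66 − 4y_i − 2Σ_{j≠i} y_j = 0.
With identical mines, set every y_j = y: then 66 − 4y − 4y = 0, i.e. y = 66/8 = 8.25.

8.25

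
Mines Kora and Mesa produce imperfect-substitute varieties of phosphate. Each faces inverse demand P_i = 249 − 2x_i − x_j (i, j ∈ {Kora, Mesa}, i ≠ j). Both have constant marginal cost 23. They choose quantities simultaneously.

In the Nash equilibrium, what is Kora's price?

Mine Kora's profit: π = x_{Kora}(249 − 2x_{Kora} − x_{Mesa}) − 23x_{Kora}.
∂π/∂x_{Kora} = 226 − 4x_{Kora} − x_{Mesa} = 0 ⇒ x_{Kora} = 56.5 − 0.25x_{Mesa}.
The game is symmetric, so in equilibrium x_{Mesa} = x_{Kora}: the reaction function gives 1.25x_{Kora} = 56.5, hence x_{Kora} = 45.2.
P_{Kora} = 249 − 2·45.2 − 45.2 = 113.4.

113.4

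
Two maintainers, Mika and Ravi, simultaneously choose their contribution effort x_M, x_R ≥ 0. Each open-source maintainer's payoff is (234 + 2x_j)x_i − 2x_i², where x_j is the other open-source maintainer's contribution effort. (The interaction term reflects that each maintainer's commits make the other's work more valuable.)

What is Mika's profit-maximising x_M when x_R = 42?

Mika's payoff is (234 + 2x_R)x_M − 2x_M².
∂π/∂x_M = 234 + 2x_R − 4x_M = 0, so x_M = 58.5 + 0.5x_R.
At x_R = 42: x_M = 58.5 + 0.5·42 = 79.5.

79.5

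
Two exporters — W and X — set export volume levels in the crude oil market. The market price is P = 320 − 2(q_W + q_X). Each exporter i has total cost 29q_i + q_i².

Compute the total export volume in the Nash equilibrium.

Exporter W's profit: π = q_W(320 − 2(q_W + q_X)) − 29q_W − q_W².
∂π/∂q_W = 291 − 6q_W − 2q_X = 0, so q_W = 48.5 − (1/3)q_X.
By symmetry q_X = q_W; substituting into the reaction function, (4/3)q_W = 48.5 and q_W = 36.375.
Total export volume: 36.375 + 36.375 = 72.75.

72.75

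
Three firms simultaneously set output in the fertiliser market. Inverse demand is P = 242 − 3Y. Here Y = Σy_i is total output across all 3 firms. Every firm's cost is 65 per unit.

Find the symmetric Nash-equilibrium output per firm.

14.75

A representative firm's profit is π_i = y_i(242 − 3Y) − 65y_i, with Y = y_i + Σ_{j≠i} y_j.
First-order condition: 177 − 6y_i − 3Σ_{j≠i} y_j = 0.
Imposing symmetry (y_j = y for all j) turns Σ_{j≠i} y_j into 2y, so 177 = 12y and y = 14.75.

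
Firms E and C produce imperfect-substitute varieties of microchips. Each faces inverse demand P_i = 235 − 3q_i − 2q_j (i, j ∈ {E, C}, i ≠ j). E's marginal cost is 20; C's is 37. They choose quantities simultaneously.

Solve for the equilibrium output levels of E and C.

27.9375, 23.6875

Firm E's profit: π = q_E(235 − 3q_E − 2q_C) − 20q_E.
∂π/∂q_E = 215 − 6q_E − 2q_C = 0 ⇒ q_E = 215/6 − (1/3)q_C.
Similarly q_C = 33 − (1/3)q_E.
Plugging q_C into E's best response: q_E = 215/6 − (1/3)(33 − (1/3)q_E) ⇒ (8/9)q_E = 149/6, so q_E = 27.9375.
Then q_C = 33 − (1/3)·27.9375 = 23.6875.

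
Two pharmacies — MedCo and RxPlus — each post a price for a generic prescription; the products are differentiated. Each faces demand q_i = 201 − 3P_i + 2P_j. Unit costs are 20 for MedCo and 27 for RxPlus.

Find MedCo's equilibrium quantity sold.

139.6875

MedCo's profit: π = (P_{MedCo} − 20)(201 − 3P_{MedCo} + 2P_{RxPlus}).
∂π/∂P_{MedCo} = 261 − 6P_{MedCo} + 2P_{RxPlus} = 0 ⇒ P_{MedCo} = 43.5 + (1/3)P_{RxPlus}.
Similarly P_{RxPlus} = 47 + (1/3)P_{MedCo}.
Plugging P_{RxPlus} into MedCo's best response: P_{MedCo} = 43.5 + (1/3)(47 + (1/3)P_{MedCo}) ⇒ (8/9)P_{MedCo} = 355/6, so P_{MedCo} = 66.5625.
Then P_{RxPlus} = 47 + (1/3)·66.5625 = 69.1875.
q_{MedCo} = 201 − 3·66.5625 + 2·69.1875 = 139.6875.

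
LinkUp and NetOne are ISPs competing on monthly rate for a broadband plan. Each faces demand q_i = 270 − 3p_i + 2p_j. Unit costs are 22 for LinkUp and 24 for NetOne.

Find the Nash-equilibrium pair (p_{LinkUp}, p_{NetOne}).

LinkUp's profit: π = (p_{LinkUp} − 22)(270 − 3p_{LinkUp} + 2p_{NetOne}).
∂π/∂p_{LinkUp} = 336 − 6p_{LinkUp} + 2p_{NetOne} = 0 ⇒ p_{LinkUp} = 56 + (1/3)p_{NetOne}.
Similarly p_{NetOne} = 57 + (1/3)p_{LinkUp}.
Substituting the second reaction function into the first: p_{LinkUp} = 56 + (1/3)(57 + (1/3)p_{LinkUp}), which gives (8/9)p_{LinkUp} = 75 ⇒ p_{LinkUp} = 84.375.
Then p_{NetOne} = 57 + (1/3)·84.375 = 85.125.

84.375, 85.125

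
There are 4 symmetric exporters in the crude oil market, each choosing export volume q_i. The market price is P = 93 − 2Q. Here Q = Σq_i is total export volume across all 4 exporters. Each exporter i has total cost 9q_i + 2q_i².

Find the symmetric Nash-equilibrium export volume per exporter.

A representative exporter's profit is π_i = q_i(93 − 2Q) − 9q_i − 2q_i², with Q = q_i + Σ_{j≠i} q_j.
First-order condition: 84 − 8q_i − 2Σ_{j≠i} q_j = 0.
Imposing symmetry (q_j = q for all j) turns Σ_{j≠i} q_j into 3q, so 84 = 14q and q = 6.

6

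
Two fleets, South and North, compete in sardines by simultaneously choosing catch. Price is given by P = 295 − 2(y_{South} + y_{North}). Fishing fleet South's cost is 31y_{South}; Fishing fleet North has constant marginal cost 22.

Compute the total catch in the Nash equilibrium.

89.5

Fishing fleet South's profit: π = y_{South}(295 − 2(y_{South} + y_{North})) − 31y_{South}.
∂π/∂y_{South} = 264 − 4y_{South} − 2y_{North} = 0, so y_{South} = 66 − 0.5y_{North}.
By the same steps for North: y_{North} = 68.25 − 0.5y_{South}.
Substituting the second reaction function into the first: y_{South} = 66 − 0.5(68.25 − 0.5y_{South}), which gives 0.75y_{South} = 31.875 ⇒ y_{South} = 42.5.
Then y_{North} = 68.25 − 0.5·42.5 = 47.
Total catch: 42.5 + 47 = 89.5.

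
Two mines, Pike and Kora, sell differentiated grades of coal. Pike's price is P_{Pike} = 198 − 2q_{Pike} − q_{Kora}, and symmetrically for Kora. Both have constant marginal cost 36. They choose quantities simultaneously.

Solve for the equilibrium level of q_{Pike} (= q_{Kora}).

32.4

Mine Pike's profit: π = q_{Pike}(198 − 2q_{Pike} − q_{Kora}) − 36q_{Pike}.
∂π/∂q_{Pike} = 162 − 4q_{Pike} − q_{Kora} = 0 ⇒ q_{Pike} = 40.5 − 0.25q_{Kora}.
The game is symmetric, so in equilibrium q_{Kora} = q_{Pike}: the reaction function gives 1.25q_{Pike} = 40.5, hence q_{Pike} = 32.4.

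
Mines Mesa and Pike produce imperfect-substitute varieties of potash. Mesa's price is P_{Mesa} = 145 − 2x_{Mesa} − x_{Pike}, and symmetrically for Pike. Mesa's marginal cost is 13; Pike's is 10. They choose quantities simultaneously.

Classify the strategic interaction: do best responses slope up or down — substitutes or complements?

strategic substitutes

Mine Mesa's profit: π = x_{Mesa}(145 − 2x_{Mesa} − x_{Pike}) − 13x_{Mesa}.
∂π/∂x_{Mesa} = 132 − 4x_{Mesa} − x_{Pike} = 0 ⇒ x_{Mesa} = 33 − 0.25x_{Pike}.
The best-response slope dx_{Mesa}/dx_{Pike} = −0.25 < 0: the reaction function is downward-sloping, so the choices are strategic substitutes.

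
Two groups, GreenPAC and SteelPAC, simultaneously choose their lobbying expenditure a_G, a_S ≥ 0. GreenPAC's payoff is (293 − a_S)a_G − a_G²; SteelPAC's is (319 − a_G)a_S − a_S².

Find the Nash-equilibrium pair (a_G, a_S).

89, 115

Expanding GreenPAC's payoff: 293a_G − a_Sa_G − a_G².
∂π/∂a_G = 293 − a_S − 2a_G = 0, so a_G = 146.5 − 0.5a_S.
Likewise for SteelPAC: a_S = 159.5 − 0.5a_G.
Plugging a_S into GreenPAC's best response: a_G = 146.5 − 0.5(159.5 − 0.5a_G) ⇒ 0.75a_G = 66.75, so a_G = 89.
Then a_S = 159.5 − 0.5·89 = 115.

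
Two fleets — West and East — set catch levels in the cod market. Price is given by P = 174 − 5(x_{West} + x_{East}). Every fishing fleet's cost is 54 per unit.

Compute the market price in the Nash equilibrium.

Fishing fleet West's profit: π = x_{West}(174 − 5(x_{West} + x_{East})) − 54x_{West}.
∂π/∂x_{West} = 120 − 10x_{West} − 5x_{East} = 0, so x_{West} = 12 − 0.5x_{East}.
By symmetry x_{East} = x_{West}; substituting into the reaction function, 1.5x_{West} = 12 and x_{West} = 8.
Equilibrium price: P = 174 − 5·16 = 94.

94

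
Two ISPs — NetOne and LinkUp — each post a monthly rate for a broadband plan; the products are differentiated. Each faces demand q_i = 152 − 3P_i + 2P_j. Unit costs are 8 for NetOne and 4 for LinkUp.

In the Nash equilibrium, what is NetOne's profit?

3727.6875

NetOne's profit: π = (P_{NetOne} − 8)(152 − 3P_{NetOne} + 2P_{LinkUp}).
∂π/∂P_{NetOne} = 176 − 6P_{NetOne} + 2P_{LinkUp} = 0 ⇒ P_{NetOne} = 88/3 + (1/3)P_{LinkUp}.
Similarly P_{LinkUp} = 82/3 + (1/3)P_{NetOne}.
Substituting the second reaction function into the first: P_{NetOne} = 88/3 + (1/3)(82/3 + (1/3)P_{NetOne}), which gives (8/9)P_{NetOne} = 346/9 ⇒ P_{NetOne} = 43.25.
Then P_{LinkUp} = 82/3 + (1/3)·43.25 = 41.75.
q_{NetOne} = 152 − 3·43.25 + 2·41.75 = 105.75.
Profit = (43.25 − 8)·105.75 = 3727.6875.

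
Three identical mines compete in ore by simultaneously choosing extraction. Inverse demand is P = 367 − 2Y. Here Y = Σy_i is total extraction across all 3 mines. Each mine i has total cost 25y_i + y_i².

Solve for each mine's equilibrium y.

A representative mine's profit is π_i = y_i(367 − 2Y) − 25y_i − y_i², with Y = y_i + Σ_{j≠i} y_j.
First-order condition: 342 − 6y_i − 2Σ_{j≠i} y_j = 0.
In a symmetric equilibrium every mine chooses the same y, so Σ_{j≠i} y_j = 2y. The condition becomes 342 − 10y = 0, giving y = 342/10 = 34.2.

34.2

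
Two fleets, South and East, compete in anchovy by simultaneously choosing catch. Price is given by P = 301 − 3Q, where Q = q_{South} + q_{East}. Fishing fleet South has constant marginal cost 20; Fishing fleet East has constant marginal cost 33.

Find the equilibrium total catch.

61

Fishing fleet South's profit: π = q_{South}(301 − 3(q_{South} + q_{East})) − 20q_{South}.
∂π/∂q_{South} = 281 − 6q_{South} − 3q_{East} = 0, so q_{South} = 281/6 − 0.5q_{East}.
By the same steps for East: q_{East} = 134/3 − 0.5q_{South}.
Solving the two reaction functions simultaneously: (1 − (−0.5)(−0.5))q_{South} = 281/6 − 0.5·(134/3), so 0.75q_{South} = 24.5 and q_{South} = 98/3.
Then q_{East} = 134/3 − 0.5·(98/3) = 85/3.
Total catch: 98/3 + 85/3 = 61.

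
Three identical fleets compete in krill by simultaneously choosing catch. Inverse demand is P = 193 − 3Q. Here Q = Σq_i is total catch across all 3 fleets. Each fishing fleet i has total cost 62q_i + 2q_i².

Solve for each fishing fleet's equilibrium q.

8.1875

A representative fishing fleet's profit is π_i = q_i(193 − 3Q) − 62q_i − 2q_i², with Q = q_i + Σ_{j≠i} q_j.
First-order condition: 131 − 10q_i − 3Σ_{j≠i} q_j = 0.
With identical fishing fleets, set every q_j = q: then 131 − 10q − 6q = 0, i.e. q = 131/16 = 8.1875.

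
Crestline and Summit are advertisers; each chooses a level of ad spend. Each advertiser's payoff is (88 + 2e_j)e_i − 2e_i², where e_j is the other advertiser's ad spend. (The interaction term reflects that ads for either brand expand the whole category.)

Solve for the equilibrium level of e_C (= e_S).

44

Crestline's payoff is (88 + 2e_S)e_C − 2e_C².
∂π/∂e_C = 88 + 2e_S − 4e_C = 0, so e_C = 22 + 0.5e_S.
By symmetry e_S = e_C; substituting into the reaction function, 0.5e_C = 22 and e_C = 44.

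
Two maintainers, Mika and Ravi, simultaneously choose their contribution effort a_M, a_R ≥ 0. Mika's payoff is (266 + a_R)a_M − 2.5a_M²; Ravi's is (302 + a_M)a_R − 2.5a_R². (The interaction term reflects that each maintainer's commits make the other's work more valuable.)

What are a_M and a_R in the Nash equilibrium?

68, 74

Expanding Mika's payoff: 266a_M + a_Ra_M − 2.5a_M².
∂π/∂a_M = 266 + a_R − 5a_M = 0, so a_M = 53.2 + 0.2a_R.
Likewise for Ravi: a_R = 60.4 + 0.2a_M.
Plugging a_R into Mika's best response: a_M = 53.2 + 0.2(60.4 + 0.2a_M) ⇒ 0.96a_M = 65.28, so a_M = 68.
Then a_R = 60.4 + 0.2·68 = 74.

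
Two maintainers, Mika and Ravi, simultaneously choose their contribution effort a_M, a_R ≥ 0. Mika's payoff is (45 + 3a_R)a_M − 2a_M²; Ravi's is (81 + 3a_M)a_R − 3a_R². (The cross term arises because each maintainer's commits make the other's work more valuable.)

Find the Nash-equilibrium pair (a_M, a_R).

34.2, 30.6

Expanding Mika's payoff: 45a_M + 3a_Ra_M − 2a_M².
∂π/∂a_M = 45 + 3a_R − 4a_M = 0, so a_M = 11.25 + 0.75a_R.
Likewise for Ravi: a_R = 13.5 + 0.5a_M.
Substituting the second reaction function into the first: a_M = 11.25 + 0.75(13.5 + 0.5a_M), which gives 0.625a_M = 21.375 ⇒ a_M = 34.2.
Then a_R = 13.5 + 0.5·34.2 = 30.6.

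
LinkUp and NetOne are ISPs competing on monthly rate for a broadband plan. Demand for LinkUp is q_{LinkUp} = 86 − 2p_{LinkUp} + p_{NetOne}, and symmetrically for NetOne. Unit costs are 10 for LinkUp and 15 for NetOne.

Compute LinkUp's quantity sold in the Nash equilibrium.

52

LinkUp's profit: π = (p_{LinkUp} − 10)(86 − 2p_{LinkUp} + p_{NetOne}).
∂π/∂p_{LinkUp} = 106 − 4p_{LinkUp} + p_{NetOne} = 0 ⇒ p_{LinkUp} = 26.5 + 0.25p_{NetOne}.
Similarly p_{NetOne} = 29 + 0.25p_{LinkUp}.
Plugging p_{NetOne} into LinkUp's best response: p_{LinkUp} = 26.5 + 0.25(29 + 0.25p_{LinkUp}) ⇒ 0.9375p_{LinkUp} = 33.75, so p_{LinkUp} = 36.
Then p_{NetOne} = 29 + 0.25·36 = 38.
q_{LinkUp} = 86 − 2·36 + 38 = 52.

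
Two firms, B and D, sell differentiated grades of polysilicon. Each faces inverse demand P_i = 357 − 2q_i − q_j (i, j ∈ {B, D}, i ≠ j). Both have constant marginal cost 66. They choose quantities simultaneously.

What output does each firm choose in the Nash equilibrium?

58.2

Firm B's profit: π = q_B(357 − 2q_B − q_D) − 66q_B.
∂π/∂q_B = 291 − 4q_B − q_D = 0 ⇒ q_B = 72.75 − 0.25q_D.
By symmetry q_D = q_B; substituting into the reaction function, 1.25q_B = 72.75 and q_B = 58.2.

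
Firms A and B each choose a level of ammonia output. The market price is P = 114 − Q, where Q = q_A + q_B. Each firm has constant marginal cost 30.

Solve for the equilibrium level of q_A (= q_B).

Firm A's profit: π = q_A(114 − (q_A + q_B)) − 30q_A.
∂π/∂q_A = 84 − 2q_A − q_B = 0, so q_A = 42 − 0.5q_B.
By symmetry q_B = q_A; substituting into the reaction function, 1.5q_A = 42 and q_A = 28.

28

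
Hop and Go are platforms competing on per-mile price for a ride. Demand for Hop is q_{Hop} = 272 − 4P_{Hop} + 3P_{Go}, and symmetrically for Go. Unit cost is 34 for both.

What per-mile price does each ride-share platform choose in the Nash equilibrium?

Hop's profit: π = (P_{Hop} − 34)(272 − 4P_{Hop} + 3P_{Go}).
∂π/∂P_{Hop} = 408 − 8P_{Hop} + 3P_{Go} = 0 ⇒ P_{Hop} = 51 + 0.375P_{Go}.
Setting P_{Hop} = P_{Go} in the reaction function: P_{Hop} = 51 + 0.375P_{Hop}, so P_{Hop} = 51 / 0.625 = 81.6.

81.6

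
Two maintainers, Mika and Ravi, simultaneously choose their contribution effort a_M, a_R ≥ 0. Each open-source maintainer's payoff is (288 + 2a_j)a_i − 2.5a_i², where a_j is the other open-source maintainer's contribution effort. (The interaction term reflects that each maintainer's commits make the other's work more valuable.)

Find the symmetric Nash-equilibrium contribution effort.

96

Mika's payoff is (288 + 2a_R)a_M − 2.5a_M².
∂π/∂a_M = 288 + 2a_R − 5a_M = 0, so a_M = 57.6 + 0.4a_R.
By symmetry a_R = a_M; substituting into the reaction function, 0.6a_M = 57.6 and a_M = 96.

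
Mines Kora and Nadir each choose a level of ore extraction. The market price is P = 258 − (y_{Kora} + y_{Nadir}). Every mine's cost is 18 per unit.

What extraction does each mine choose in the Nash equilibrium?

Mine Kora's profit: π = y_{Kora}(258 − (y_{Kora} + y_{Nadir})) − 18y_{Kora}.
∂π/∂y_{Kora} = 240 − 2y_{Kora} − y_{Nadir} = 0, so y_{Kora} = 120 − 0.5y_{Nadir}.
The game is symmetric, so in equilibrium y_{Nadir} = y_{Kora}: the reaction function gives 1.5y_{Kora} = 120, hence y_{Kora} = 80.

80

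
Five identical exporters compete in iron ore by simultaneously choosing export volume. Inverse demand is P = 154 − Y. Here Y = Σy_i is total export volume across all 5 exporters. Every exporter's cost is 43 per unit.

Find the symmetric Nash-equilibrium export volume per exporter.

18.5

A representative exporter's profit is π_i = y_i(154 − Y) − 43y_i, with Y = y_i + Σ_{j≠i} y_j.
First-order condition: 111 − 2y_i − Σ_{j≠i} y_j = 0.
Imposing symmetry (y_j = y for all j) turns Σ_{j≠i} y_j into 4y, so 111 = 6y and y = 18.5.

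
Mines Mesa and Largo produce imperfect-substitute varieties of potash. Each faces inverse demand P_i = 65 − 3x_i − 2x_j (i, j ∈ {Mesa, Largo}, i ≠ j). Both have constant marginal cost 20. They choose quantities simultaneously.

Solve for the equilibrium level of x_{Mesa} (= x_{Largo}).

5.625

Mine Mesa's profit: π = x_{Mesa}(65 − 3x_{Mesa} − 2x_{Largo}) − 20x_{Mesa}.
∂π/∂x_{Mesa} = 45 − 6x_{Mesa} − 2x_{Largo} = 0 ⇒ x_{Mesa} = 7.5 − (1/3)x_{Largo}.
By symmetry x_{Largo} = x_{Mesa}; substituting into the reaction function, (4/3)x_{Mesa} = 7.5 and x_{Mesa} = 5.625.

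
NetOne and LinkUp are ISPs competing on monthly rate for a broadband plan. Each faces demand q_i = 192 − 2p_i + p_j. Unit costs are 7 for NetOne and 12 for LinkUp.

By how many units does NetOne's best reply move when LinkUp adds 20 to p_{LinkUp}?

NetOne's profit: π = (p_{NetOne} − 7)(192 − 2p_{NetOne} + p_{LinkUp}).
∂π/∂p_{NetOne} = 206 − 4p_{NetOne} + p_{LinkUp} = 0 ⇒ p_{NetOne} = 51.5 + 0.25p_{LinkUp}.
The reaction-function slope is 0.25, so a 20-unit rise in p_{LinkUp} moves p_{NetOne} by 0.25 × 20 = 5. NetOne's best response rises — the actions are strategic complements.

5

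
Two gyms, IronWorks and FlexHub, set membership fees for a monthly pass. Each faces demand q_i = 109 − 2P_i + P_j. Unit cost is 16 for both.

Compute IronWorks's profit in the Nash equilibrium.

1922

IronWorks's profit: π = (P_{IronWorks} − 16)(109 − 2P_{IronWorks} + P_{FlexHub}).
∂π/∂P_{IronWorks} = 141 − 4P_{IronWorks} + P_{FlexHub} = 0 ⇒ P_{IronWorks} = 35.25 + 0.25P_{FlexHub}.
The game is symmetric, so in equilibrium P_{FlexHub} = P_{IronWorks}: the reaction function gives 0.75P_{IronWorks} = 35.25, hence P_{IronWorks} = 47.
q_{IronWorks} = 109 − 2·47 + 47 = 62.
Profit = (47 − 16)·62 = 1922.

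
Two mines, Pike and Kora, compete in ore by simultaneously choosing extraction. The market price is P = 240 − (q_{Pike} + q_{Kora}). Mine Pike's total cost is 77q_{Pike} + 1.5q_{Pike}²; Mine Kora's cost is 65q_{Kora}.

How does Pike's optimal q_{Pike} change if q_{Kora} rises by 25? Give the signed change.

Mine Pike's profit: π = q_{Pike}(240 − (q_{Pike} + q_{Kora})) − 77q_{Pike} − 1.5q_{Pike}².
∂π/∂q_{Pike} = 163 − 5q_{Pike} − q_{Kora} = 0, so q_{Pike} = 32.6 − 0.2q_{Kora}.
The reaction-function slope is −0.2, so a 25-unit rise in q_{Kora} moves q_{Pike} by −0.2 × 25 = −5. Pike's best response falls — the actions are strategic substitutes.

-5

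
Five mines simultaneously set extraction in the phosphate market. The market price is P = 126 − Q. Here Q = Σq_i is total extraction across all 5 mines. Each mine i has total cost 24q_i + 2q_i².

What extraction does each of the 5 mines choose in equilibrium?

A representative mine's profit is π_i = q_i(126 − Q) − 24q_i − 2q_i², with Q = q_i + Σ_{j≠i} q_j.
First-order condition: 102 − 6q_i − Σ_{j≠i} q_j = 0.
With identical mines, set every q_j = q: then 102 − 6q − 4q = 0, i.e. q = 102/10 = 10.2.

10.2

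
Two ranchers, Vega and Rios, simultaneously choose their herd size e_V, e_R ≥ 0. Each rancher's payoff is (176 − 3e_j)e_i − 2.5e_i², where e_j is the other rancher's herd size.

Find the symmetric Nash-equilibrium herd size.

Vega's payoff is (176 − 3e_R)e_V − 2.5e_V².
∂π/∂e_V = 176 − 3e_R − 5e_V = 0, so e_V = 35.2 − 0.6e_R.
Setting e_V = e_R in the reaction function: e_V = 35.2 − 0.6e_V, so e_V = 35.2 / 1.6 = 22.

22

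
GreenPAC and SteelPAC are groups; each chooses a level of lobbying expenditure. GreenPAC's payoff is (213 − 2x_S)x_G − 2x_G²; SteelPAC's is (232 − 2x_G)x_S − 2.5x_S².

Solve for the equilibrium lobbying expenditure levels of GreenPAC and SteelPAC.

Expanding GreenPAC's payoff: 213x_G − 2x_Sx_G − 2x_G².
∂π/∂x_G = 213 − 2x_S − 4x_G = 0, so x_G = 53.25 − 0.5x_S.
Likewise for SteelPAC: x_S = 46.4 − 0.4x_G.
Substituting the second reaction function into the first: x_G = 53.25 − 0.5(46.4 − 0.4x_G), which gives 0.8x_G = 30.05 ⇒ x_G = 37.5625.
Then x_S = 46.4 − 0.4·37.5625 = 31.375.

37.5625, 31.375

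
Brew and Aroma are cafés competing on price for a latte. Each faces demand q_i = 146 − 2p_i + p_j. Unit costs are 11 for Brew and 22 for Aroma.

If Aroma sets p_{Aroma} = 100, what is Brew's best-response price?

67

Brew's profit: π = (p_{Brew} − 11)(146 − 2p_{Brew} + p_{Aroma}).
∂π/∂p_{Brew} = 168 − 4p_{Brew} + p_{Aroma} = 0 ⇒ p_{Brew} = 42 + 0.25p_{Aroma}.
At p_{Aroma} = 100: p_{Brew} = 42 + 0.25·100 = 67.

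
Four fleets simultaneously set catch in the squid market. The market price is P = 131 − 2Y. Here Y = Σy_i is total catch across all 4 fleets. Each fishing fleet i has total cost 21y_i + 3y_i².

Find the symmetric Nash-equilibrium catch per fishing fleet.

A representative fishing fleet's profit is π_i = y_i(131 − 2Y) − 21y_i − 3y_i², with Y = y_i + Σ_{j≠i} y_j.
First-order condition: 110 − 10y_i − 2Σ_{j≠i} y_j = 0.
With identical fishing fleets, set every y_j = y: then 110 − 10y − 6y = 0, i.e. y = 110/16 = 6.875.

6.875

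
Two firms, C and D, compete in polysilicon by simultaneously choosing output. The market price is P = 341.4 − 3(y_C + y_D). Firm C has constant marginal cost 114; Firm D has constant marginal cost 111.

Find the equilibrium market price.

Firm C's profit: π = y_C(341.4 − 3(y_C + y_D)) − 114y_C.
∂π/∂y_C = 227.4 − 6y_C − 3y_D = 0, so y_C = 37.9 − 0.5y_D.
By the same steps for D: y_D = 38.4 − 0.5y_C.
Solving the two reaction functions simultaneously: (1 − (−0.5)(−0.5))y_C = 37.9 − 0.5·38.4, so 0.75y_C = 18.7 and y_C = 374/15.
Then y_D = 38.4 − 0.5·(374/15) = 389/15.
Equilibrium price: P = 341.4 − 3·(763/15) = 188.8.

188.8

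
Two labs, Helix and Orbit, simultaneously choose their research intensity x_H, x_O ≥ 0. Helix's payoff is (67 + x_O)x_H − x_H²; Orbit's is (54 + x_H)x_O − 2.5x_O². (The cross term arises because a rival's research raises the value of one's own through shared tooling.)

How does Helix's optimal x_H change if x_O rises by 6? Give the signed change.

3

Expanding Helix's payoff: 67x_H + x_Ox_H − x_H².
∂π/∂x_H = 67 + x_O − 2x_H = 0, so x_H = 33.5 + 0.5x_O.
The reaction-function slope is 0.5, so a 6-unit rise in x_O moves x_H by 0.5 × 6 = 3. Helix's best response rises — the actions are strategic complements.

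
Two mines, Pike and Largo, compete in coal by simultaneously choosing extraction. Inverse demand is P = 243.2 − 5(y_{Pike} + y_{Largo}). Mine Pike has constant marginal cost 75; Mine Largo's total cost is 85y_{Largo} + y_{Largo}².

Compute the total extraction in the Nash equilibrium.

Mine Pike's profit: π = y_{Pike}(243.2 − 5(y_{Pike} + y_{Largo})) − 75y_{Pike}.
∂π/∂y_{Pike} = 168.2 − 10y_{Pike} − 5y_{Largo} = 0, so y_{Pike} = 16.82 − 0.5y_{Largo}.
For Largo: ∂π/∂y_{Largo} = 158.2 − 12y_{Largo} − 5y_{Pike} = 0 ⇒ y_{Largo} = 791/60 − (5/12)y_{Pike}.
Plugging y_{Largo} into Pike's best response: y_{Pike} = 16.82 − 0.5(791/60 − (5/12)y_{Pike}) ⇒ (19/24)y_{Pike} = 6137/600, so y_{Pike} = 12.92.
Then y_{Largo} = 791/60 − (5/12)·12.92 = 7.8.
Total extraction: 12.92 + 7.8 = 20.72.

20.72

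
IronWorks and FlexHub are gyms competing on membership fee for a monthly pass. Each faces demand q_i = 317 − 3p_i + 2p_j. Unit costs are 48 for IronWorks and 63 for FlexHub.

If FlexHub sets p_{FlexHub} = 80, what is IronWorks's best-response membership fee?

IronWorks's profit: π = (p_{IronWorks} − 48)(317 − 3p_{IronWorks} + 2p_{FlexHub}).
∂π/∂p_{IronWorks} = 461 − 6p_{IronWorks} + 2p_{FlexHub} = 0 ⇒ p_{IronWorks} = 461/6 + (1/3)p_{FlexHub}.
At p_{FlexHub} = 80: p_{IronWorks} = 461/6 + (1/3)·80 = 103.5.

103.5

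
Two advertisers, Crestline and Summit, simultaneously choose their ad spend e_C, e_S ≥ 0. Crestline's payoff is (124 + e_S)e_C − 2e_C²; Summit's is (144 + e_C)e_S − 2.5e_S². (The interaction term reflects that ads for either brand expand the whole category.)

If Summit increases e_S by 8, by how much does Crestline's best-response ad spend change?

2

Expanding Crestline's payoff: 124e_C + e_Se_C − 2e_C².
∂π/∂e_C = 124 + e_S − 4e_C = 0, so e_C = 31 + 0.25e_S.
The reaction-function slope is 0.25, so an 8-unit rise in e_S moves e_C by 0.25 × 8 = 2. Crestline's best response rises — the actions are strategic complements.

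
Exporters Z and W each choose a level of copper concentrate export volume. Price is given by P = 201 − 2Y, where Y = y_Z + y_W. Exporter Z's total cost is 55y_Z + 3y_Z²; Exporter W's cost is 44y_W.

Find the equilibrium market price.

Exporter Z's profit: π = y_Z(201 − 2(y_Z + y_W)) − 55y_Z − 3y_Z².
∂π/∂y_Z = 146 − 10y_Z − 2y_W = 0, so y_Z = 14.6 − 0.2y_W.
For W: ∂π/∂y_W = 157 − 4y_W − 2y_Z = 0 ⇒ y_W = 39.25 − 0.5y_Z.
Solving the two reaction functions simultaneously: (1 − (−0.2)(−0.5))y_Z = 14.6 − 0.2·39.25, so 0.9y_Z = 6.75 and y_Z = 7.5.
Then y_W = 39.25 − 0.5·7.5 = 35.5.
Equilibrium price: P = 201 − 2·43 = 115.

115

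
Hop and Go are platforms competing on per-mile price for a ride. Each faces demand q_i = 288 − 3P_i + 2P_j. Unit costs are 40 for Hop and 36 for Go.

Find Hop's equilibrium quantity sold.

183.75

Hop's profit: π = (P_{Hop} − 40)(288 − 3P_{Hop} + 2P_{Go}).
∂π/∂P_{Hop} = 408 − 6P_{Hop} + 2P_{Go} = 0 ⇒ P_{Hop} = 68 + (1/3)P_{Go}.
Similarly P_{Go} = 66 + (1/3)P_{Hop}.
Solving the two reaction functions simultaneously: (1 − (1/3)(1/3))P_{Hop} = 68 + (1/3)·66, so (8/9)P_{Hop} = 90 and P_{Hop} = 101.25.
Then P_{Go} = 66 + (1/3)·101.25 = 99.75.
q_{Hop} = 288 − 3·101.25 + 2·99.75 = 183.75.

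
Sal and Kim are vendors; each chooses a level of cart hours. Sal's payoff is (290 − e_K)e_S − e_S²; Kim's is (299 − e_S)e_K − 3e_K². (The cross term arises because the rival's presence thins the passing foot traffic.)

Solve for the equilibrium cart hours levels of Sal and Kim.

Expanding Sal's payoff: 290e_S − e_Ke_S − e_S².
∂π/∂e_S = 290 − e_K − 2e_S = 0, so e_S = 145 − 0.5e_K.
Likewise for Kim: e_K = 299/6 − (1/6)e_S.
Substituting the second reaction function into the first: e_S = 145 − 0.5(299/6 − (1/6)e_S), which gives (11/12)e_S = 1441/12 ⇒ e_S = 131.
Then e_K = 299/6 − (1/6)·131 = 28.

131, 28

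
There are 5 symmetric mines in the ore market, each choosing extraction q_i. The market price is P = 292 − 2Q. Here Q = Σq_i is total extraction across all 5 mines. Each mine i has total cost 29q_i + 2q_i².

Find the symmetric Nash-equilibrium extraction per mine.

A representative mine's profit is π_i = q_i(292 − 2Q) − 29q_i − 2q_i², with Q = q_i + Σ_{j≠i} q_j.
First-order condition: 263 − 8q_i − 2Σ_{j≠i} q_j = 0.
Imposing symmetry (q_j = q for all j) turns Σ_{j≠i} q_j into 4q, so 263 = 16q and q = 16.4375.

16.4375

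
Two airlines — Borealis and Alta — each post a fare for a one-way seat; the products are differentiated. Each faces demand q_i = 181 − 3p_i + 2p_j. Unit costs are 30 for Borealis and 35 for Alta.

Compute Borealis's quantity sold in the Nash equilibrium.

116.0625

Borealis's profit: π = (p_{Borealis} − 30)(181 − 3p_{Borealis} + 2p_{Alta}).
∂π/∂p_{Borealis} = 271 − 6p_{Borealis} + 2p_{Alta} = 0 ⇒ p_{Borealis} = 271/6 + (1/3)p_{Alta}.
Similarly p_{Alta} = 143/3 + (1/3)p_{Borealis}.
Plugging p_{Alta} into Borealis's best response: p_{Borealis} = 271/6 + (1/3)(143/3 + (1/3)p_{Borealis}) ⇒ (8/9)p_{Borealis} = 1099/18, so p_{Borealis} = 68.6875.
Then p_{Alta} = 143/3 + (1/3)·68.6875 = 70.5625.
q_{Borealis} = 181 − 3·68.6875 + 2·70.5625 = 116.0625.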